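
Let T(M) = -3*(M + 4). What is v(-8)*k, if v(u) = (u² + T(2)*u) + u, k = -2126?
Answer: -425200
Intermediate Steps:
T(M) = -12 - 3*M (T(M) = -3*(4 + M) = -12 - 3*M)
v(u) = u² - 17*u (v(u) = (u² + (-12 - 3*2)*u) + u = (u² + (-12 - 6)*u) + u = (u² - 18*u) + u = u² - 17*u)
v(-8)*k = -8*(-17 - 8)*(-2126) = -8*(-25)*(-2126) = 200*(-2126) = -425200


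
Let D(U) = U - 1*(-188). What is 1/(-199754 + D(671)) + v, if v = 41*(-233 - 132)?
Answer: -2976463676/198895 ≈ -14965.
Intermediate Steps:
D(U) = 188 + U (D(U) = U + 188 = 188 + U)
v = -14965 (v = 41*(-365) = -14965)
1/(-199754 + D(671)) + v = 1/(-199754 + (188 + 671)) - 14965 = 1/(-199754 + 859) - 14965 = 1/(-198895) - 14965 = -1/198895 - 14965 = -2976463676/198895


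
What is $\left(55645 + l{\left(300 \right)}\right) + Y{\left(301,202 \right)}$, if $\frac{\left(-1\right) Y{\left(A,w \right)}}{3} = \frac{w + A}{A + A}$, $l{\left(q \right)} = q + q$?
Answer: $\frac{33857981}{602} \approx 56243.0$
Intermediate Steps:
$l{\left(q \right)} = 2 q$
$Y{\left(A,w \right)} = - \frac{3 \left(A + w\right)}{2 A}$ ($Y{\left(A,w \right)} = - 3 \frac{w + A}{A + A} = - 3 \frac{A + w}{2 A} = - \frac{3 \left(A + w\right)}{2 A}$)
$\left(55645 + l{\left(300 \right)}\right) + Y{\left(301,202 \right)} = \left(55645 + 2 \cdot 300\right) + \frac{3 \left(\left(-1\right) 301 - 202\right)}{2 \cdot 301} = \left(55645 + 600\right) + \frac{3}{2} \cdot \frac{1}{301} \left(-301 - 202\right) = 56245 + \frac{3}{2} \cdot \frac{1}{301} \left(-503\right) = 56245 - \frac{1509}{602} = \frac{33857981}{602}$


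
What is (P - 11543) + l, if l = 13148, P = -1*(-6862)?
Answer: 8467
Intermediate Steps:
P = 6862
(P - 11543) + l = (6862 - 11543) + 13148 = -4681 + 13148 = 8467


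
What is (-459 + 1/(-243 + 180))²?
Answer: 836250724/3969 ≈ 2.1070e+5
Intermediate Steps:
(-459 + 1/(-243 + 180))² = (-459 + 1/(-63))² = (-459 - 1/63)² = (-28918/63)² = 836250724/3969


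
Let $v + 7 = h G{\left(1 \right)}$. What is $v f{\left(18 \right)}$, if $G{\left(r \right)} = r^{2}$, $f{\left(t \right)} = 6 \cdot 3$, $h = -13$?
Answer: $-360$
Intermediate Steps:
$f{\left(t \right)} = 18$
$v = -20$ ($v = -7 - 13 \cdot 1^{2} = -7 - 13 = -20$)
$v f{\left(18 \right)} = \left(-20\right) 18 = -360$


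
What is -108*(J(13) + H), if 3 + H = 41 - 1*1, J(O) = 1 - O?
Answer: -2700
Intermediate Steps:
H = 37 (H = -3 + (41 - 1*1) = -3 + (41 - 1) = -3 + 40 = 37)
-108*(J(13) + H) = -108*((1 - 1*13) + 37) = -108*((1 - 13) + 37) = -108*(-12 + 37) = -108*25 = -2700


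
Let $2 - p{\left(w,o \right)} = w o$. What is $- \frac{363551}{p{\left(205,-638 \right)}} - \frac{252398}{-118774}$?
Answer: $- \frac{5084383629}{7767344504} \approx -0.65458$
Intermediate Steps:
$p{\left(w,o \right)} = 2 - o w$ ($p{\left(w,o \right)} = 2 - w o = 2 - o w$)
$- \frac{363551}{p{\left(205,-638 \right)}} - \frac{252398}{-118774} = - \frac{363551}{2 - \left(-638\right) 205} - \frac{252398}{-118774} = - \frac{363551}{2 + 130790} - - \frac{126199}{59387} = - \frac{363551}{130792} + \frac{126199}{59387} = - \frac{5084383629}{7767344504}$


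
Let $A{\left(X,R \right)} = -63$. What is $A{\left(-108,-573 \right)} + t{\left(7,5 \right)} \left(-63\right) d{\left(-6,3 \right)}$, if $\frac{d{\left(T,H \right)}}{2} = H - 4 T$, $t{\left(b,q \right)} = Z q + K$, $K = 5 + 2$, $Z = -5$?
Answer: $61173$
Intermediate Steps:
$K = 7$
$t{\left(b,q \right)} = 7 - 5 q$ ($t{\left(b,q \right)} = - 5 q + 7 = 7 - 5 q$)
$d{\left(T,H \right)} = - 8 T + 2 H$ ($d{\left(T,H \right)} = 2 \left(H - 4 T\right) = - 8 T + 2 H$)
$A{\left(-108,-573 \right)} + t{\left(7,5 \right)} \left(-63\right) d{\left(-6,3 \right)} = -63 + \left(7 - 25\right) \left(-63\right) \left(\left(-8\right) \left(-6\right) + 2 \cdot 3\right) = -63 + \left(7 - 25\right) \left(-63\right) \left(48 + 6\right) = -63 + \left(-18\right) \left(-63\right) 54 = -63 + 1134 \cdot 54 = -63 + 61236 = 61173$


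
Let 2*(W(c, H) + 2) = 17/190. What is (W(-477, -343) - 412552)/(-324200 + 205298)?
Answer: 156770503/45182760 ≈ 3.4697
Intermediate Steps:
W(c, H) = -743/380 (W(c, H) = -2 + (17/190)/2 = -2 + (17*(1/190))/2 = -2 + (½)*(17/190) = -2 + 17/380 = -743/380)
(W(-477, -343) - 412552)/(-324200 + 205298) = (-743/380 - 412552)/(-324200 + 205298) = -156770503/380/(-118902) = -156770503/380*(-1/118902) = 156770503/45182760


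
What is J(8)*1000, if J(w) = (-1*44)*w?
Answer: -352000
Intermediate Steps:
J(w) = -44*w
J(8)*1000 = -44*8*1000 = -352*1000 = -352000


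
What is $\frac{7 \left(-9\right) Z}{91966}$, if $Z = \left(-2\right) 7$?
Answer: $\frac{63}{6569} \approx 0.0095905$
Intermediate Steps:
$Z = -14$
$\frac{7 \left(-9\right) Z}{91966} = \frac{7 \left(-9\right) \left(-14\right)}{91966} = \left(-63\right) \left(-14\right) \frac{1}{91966} = 882 \cdot \frac{1}{91966} = \frac{63}{6569}$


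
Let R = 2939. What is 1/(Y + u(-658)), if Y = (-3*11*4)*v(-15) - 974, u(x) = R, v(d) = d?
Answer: 1/3945 ≈ 0.00025349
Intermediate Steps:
u(x) = 2939
Y = 1006 (Y = (-3*11*4)*(-15) - 974 = -33*4*(-15) - 974 = -132*(-15) - 974 = 1980 - 974 = 1006)
1/(Y + u(-658)) = 1/(1006 + 2939) = 1/3945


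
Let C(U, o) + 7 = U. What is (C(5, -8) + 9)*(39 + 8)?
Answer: 329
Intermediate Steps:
C(U, o) = -7 + U
(C(5, -8) + 9)*(39 + 8) = ((-7 + 5) + 9)*(39 + 8) = (-2 + 9)*47 = 7*47 = 329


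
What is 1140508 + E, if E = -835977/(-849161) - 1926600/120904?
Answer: 14636369507000620/12833370193 ≈ 1.1405e+6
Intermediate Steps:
E = -191865077424/12833370193 (E = -835977*(-1/849161) - 1926600*1/120904 = 835977/849161 - 240825/15113 = -191865077424/12833370193 ≈ -14.950)
1140508 + E = 1140508 - 191865077424/12833370193 = 14636369507000620/12833370193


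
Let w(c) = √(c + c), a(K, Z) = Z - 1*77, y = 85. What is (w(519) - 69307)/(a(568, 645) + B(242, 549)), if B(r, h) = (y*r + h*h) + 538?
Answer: -69307/323077 + √1038/323077 ≈ -0.21442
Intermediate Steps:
B(r, h) = 538 + h² + 85*r (B(r, h) = (85*r + h*h) + 538 = (85*r + h²) + 538 = (h² + 85*r) + 538 = 538 + h² + 85*r)
a(K, Z) = -77 + Z (a(K, Z) = Z - 77 = -77 + Z)
w(c) = √2*√c (w(c) = √(2*c) = √2*√c)
(w(519) - 69307)/(a(568, 645) + B(242, 549)) = (√2*√519 - 69307)/((-77 + 645) + (538 + 549² + 85*242)) = (√1038 - 69307)/(568 + (538 + 301401 + 20570)) = (-69307 + √1038)/(568 + 322509) = (-69307 + √1038)/323077 = (-69307 + √1038)*(1/323077) = -69307/323077 + √1038/323077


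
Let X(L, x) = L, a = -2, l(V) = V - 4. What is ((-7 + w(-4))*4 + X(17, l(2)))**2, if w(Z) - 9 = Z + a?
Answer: 1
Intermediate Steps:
l(V) = -4 + V
w(Z) = 7 + Z (w(Z) = 9 + (Z - 2) = 9 + (-2 + Z) = 7 + Z)
((-7 + w(-4))*4 + X(17, l(2)))**2 = ((-7 + (7 - 4))*4 + 17)**2 = ((-7 + 3)*4 + 17)**2 = (-4*4 + 17)**2 = (-16 + 17)**2 = 1**2 = 1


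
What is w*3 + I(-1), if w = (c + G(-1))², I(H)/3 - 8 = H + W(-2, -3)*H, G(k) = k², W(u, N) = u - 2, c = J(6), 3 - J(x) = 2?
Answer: 45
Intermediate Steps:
J(x) = 1 (J(x) = 3 - 1*2 = 3 - 2 = 1)
c = 1
W(u, N) = -2 + u
I(H) = 24 - 9*H (I(H) = 24 + 3*(H + (-2 - 2)*H) = 24 + 3*(H - 4*H) = 24 + 3*(-3*H) = 24 - 9*H)
w = 4 (w = (1 + (-1)²)² = (1 + 1)² = 2² = 4)
w*3 + I(-1) = 4*3 + (24 - 9*(-1)) = 12 + (24 + 9) = 12 + 33 = 45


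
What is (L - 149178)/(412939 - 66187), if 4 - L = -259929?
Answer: 110755/346752 ≈ 0.31941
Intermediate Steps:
L = 259933 (L = 4 - 1*(-259929) = 4 + 259929 = 259933)
(L - 149178)/(412939 - 66187) = (259933 - 149178)/(412939 - 66187) = 110755/346752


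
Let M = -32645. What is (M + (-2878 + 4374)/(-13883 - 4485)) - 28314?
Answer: -139962051/2296 ≈ -60959.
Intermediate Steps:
(M + (-2878 + 4374)/(-13883 - 4485)) - 28314 = (-32645 + (-2878 + 4374)/(-13883 - 4485)) - 28314 = (-32645 + 1496/(-18368)) - 28314 = (-32645 + 1496*(-1/18368)) - 28314 = (-32645 - 187/2296) - 28314 = -74953107/2296 - 28314 = -139962051/2296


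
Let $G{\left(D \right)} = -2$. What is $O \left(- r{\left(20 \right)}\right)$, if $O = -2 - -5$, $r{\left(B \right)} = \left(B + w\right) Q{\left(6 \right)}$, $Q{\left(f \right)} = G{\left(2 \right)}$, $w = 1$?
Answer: $126$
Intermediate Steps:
$Q{\left(f \right)} = -2$
$r{\left(B \right)} = -2 - 2 B$ ($r{\left(B \right)} = \left(B + 1\right) \left(-2\right) = \left(1 + B\right) \left(-2\right) = -2 - 2 B$)
$O = 3$ ($O = -2 + 5 = 3$)
$O \left(- r{\left(20 \right)}\right) = 3 \left(- (-2 - 40)\right) = 3 \left(\left(-1\right) \left(-42\right)\right) = 3 \cdot 42 = 126$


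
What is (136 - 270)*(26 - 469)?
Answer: 59362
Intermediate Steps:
(136 - 270)*(26 - 469) = -134*(-443) = 59362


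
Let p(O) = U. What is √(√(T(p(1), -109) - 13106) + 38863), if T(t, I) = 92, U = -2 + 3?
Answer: √(38863 + 3*I*√1446) ≈ 197.14 + 0.2893*I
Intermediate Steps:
U = 1
p(O) = 1
√(√(T(p(1), -109) - 13106) + 38863) = √(√(92 - 13106) + 38863) = √(√(-13014) + 38863) = √(3*I*√1446 + 38863) = √(38863 + 3*I*√1446)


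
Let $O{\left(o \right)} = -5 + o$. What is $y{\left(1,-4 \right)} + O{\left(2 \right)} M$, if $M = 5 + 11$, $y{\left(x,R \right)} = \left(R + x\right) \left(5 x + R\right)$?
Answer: $-51$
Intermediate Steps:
$y{\left(x,R \right)} = \left(R + x\right) \left(R + 5 x\right)$
$M = 16$
$y{\left(1,-4 \right)} + O{\left(2 \right)} M = \left(\left(-4\right)^{2} + 5 \cdot 1^{2} + 6 \left(-4\right) 1\right) + \left(-5 + 2\right) 16 = \left(16 + 5 \cdot 1 - 24\right) - 48 = \left(16 + 5 - 24\right) - 48 = -3 - 48 = -51$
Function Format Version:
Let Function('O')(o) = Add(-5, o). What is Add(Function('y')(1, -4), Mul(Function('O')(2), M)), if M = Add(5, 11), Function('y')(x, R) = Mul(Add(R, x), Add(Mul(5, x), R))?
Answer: -51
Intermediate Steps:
Function('y')(x, R) = Mul(Add(R, x), Add(R, Mul(5, x)))
M = 16
Add(Function('y')(1, -4), Mul(Function('O')(2), M)) = Add(Add(Pow(-4, 2), Mul(5, Pow(1, 2)), Mul(6, -4, 1)), Mul(Add(-5, 2), 16)) = Add(Add(16, Mul(5, 1), -24), Mul(-3, 16)) = Add(Add(16, 5, -24), -48) = Add(-3, -48) = -51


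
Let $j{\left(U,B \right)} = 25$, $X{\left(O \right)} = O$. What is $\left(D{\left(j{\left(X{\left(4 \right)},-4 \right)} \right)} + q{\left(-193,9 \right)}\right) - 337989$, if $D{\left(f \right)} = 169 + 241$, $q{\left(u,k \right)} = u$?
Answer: $-337772$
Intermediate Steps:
$D{\left(f \right)} = 410$
$\left(D{\left(j{\left(X{\left(4 \right)},-4 \right)} \right)} + q{\left(-193,9 \right)}\right) - 337989 = \left(410 - 193\right) - 337989 = 217 - 337989 = -337772$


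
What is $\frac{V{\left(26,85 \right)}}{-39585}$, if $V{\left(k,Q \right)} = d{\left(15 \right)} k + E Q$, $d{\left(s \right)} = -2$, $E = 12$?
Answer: $- \frac{968}{39585} \approx -0.024454$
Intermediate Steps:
$V{\left(k,Q \right)} = - 2 k + 12 Q$
$\frac{V{\left(26,85 \right)}}{-39585} = \frac{\left(-2\right) 26 + 12 \cdot 85}{-39585} = \left(-52 + 1020\right) \left(- \frac{1}{39585}\right) = 968 \left(- \frac{1}{39585}\right) = - \frac{968}{39585}$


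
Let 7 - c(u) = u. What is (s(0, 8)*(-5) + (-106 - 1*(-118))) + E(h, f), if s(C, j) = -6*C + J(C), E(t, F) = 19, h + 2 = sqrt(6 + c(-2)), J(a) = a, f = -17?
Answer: 31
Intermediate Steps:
c(u) = 7 - u
h = -2 + sqrt(15) (h = -2 + sqrt(6 + (7 - 1*(-2))) = -2 + sqrt(6 + (7 + 2)) = -2 + sqrt(6 + 9) = -2 + sqrt(15) ≈ 1.8730)
s(C, j) = -5*C (s(C, j) = -6*C + C = -5*C)
(s(0, 8)*(-5) + (-106 - 1*(-118))) + E(h, f) = (-5*0*(-5) + (-106 - 1*(-118))) + 19 = (0*(-5) + (-106 + 118)) + 19 = (0 + 12) + 19 = 12 + 19 = 31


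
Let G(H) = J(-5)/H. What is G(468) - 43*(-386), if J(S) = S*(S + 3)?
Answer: 3883937/234 ≈ 16598.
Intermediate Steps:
J(S) = S*(3 + S)
G(H) = 10/H (G(H) = (-5*(3 - 5))/H = (-5*(-2))/H = 10/H)
G(468) - 43*(-386) = 10/468 - 43*(-386) = 10*(1/468) - 1*(-16598) = 5/234 + 16598 = 3883937/234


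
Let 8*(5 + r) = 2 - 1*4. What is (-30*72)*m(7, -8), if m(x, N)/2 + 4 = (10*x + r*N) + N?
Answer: -432000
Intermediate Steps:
r = -21/4 (r = -5 + (2 - 1*4)/8 = -5 + (2 - 4)/8 = -5 + (1/8)*(-2) = -5 - 1/4 = -21/4 ≈ -5.2500)
m(x, N) = -8 + 20*x - 17*N/2 (m(x, N) = -8 + 2*((10*x - 21*N/4) + N) = -8 + 2*(10*x - 17*N/4) = -8 + (20*x - 17*N/2) = -8 + 20*x - 17*N/2)
(-30*72)*m(7, -8) = (-30*72)*(-8 + 20*7 - 17/2*(-8)) = -2160*(-8 + 140 + 68) = -2160*200 = -432000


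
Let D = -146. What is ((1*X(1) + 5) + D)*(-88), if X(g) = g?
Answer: 12320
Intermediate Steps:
((1*X(1) + 5) + D)*(-88) = ((1*1 + 5) - 146)*(-88) = ((1 + 5) - 146)*(-88) = (6 - 146)*(-88) = -140*(-88) = 12320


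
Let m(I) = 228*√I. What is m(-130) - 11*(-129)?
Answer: 1419 + 228*I*√130 ≈ 1419.0 + 2599.6*I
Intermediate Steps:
m(-130) - 11*(-129) = 228*√(-130) - 11*(-129) = 228*(I*√130) - 1*(-1419) = 228*I*√130 + 1419 = 1419 + 228*I*√130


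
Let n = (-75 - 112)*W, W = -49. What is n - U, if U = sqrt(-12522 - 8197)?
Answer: 9163 - I*sqrt(20719) ≈ 9163.0 - 143.94*I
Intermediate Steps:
U = I*sqrt(20719) (U = sqrt(-20719) = I*sqrt(20719) ≈ 143.94*I)
n = 9163 (n = (-75 - 112)*(-49) = -187*(-49) = 9163)
n - U = 9163 - I*sqrt(20719)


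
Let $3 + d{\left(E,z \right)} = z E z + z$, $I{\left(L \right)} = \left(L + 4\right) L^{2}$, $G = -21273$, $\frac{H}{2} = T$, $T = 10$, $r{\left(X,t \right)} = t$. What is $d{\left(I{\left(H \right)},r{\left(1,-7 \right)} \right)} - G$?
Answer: $491663$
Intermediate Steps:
$H = 20$ ($H = 2 \cdot 10 = 20$)
$I{\left(L \right)} = L^{2} \left(4 + L\right)$ ($I{\left(L \right)} = \left(4 + L\right) L^{2} = L^{2} \left(4 + L\right)$)
$d{\left(E,z \right)} = -3 + z + E z^{2}$ ($d{\left(E,z \right)} = -3 + \left(z E z + z\right) = -3 + \left(E z z + z\right) = -3 + \left(E z^{2} + z\right) = -3 + \left(z + E z^{2}\right) = -3 + z + E z^{2}$)
$d{\left(I{\left(H \right)},r{\left(1,-7 \right)} \right)} - G = \left(-3 - 7 + 20^{2} \left(4 + 20\right) \left(-7\right)^{2}\right) - -21273 = \left(-3 - 7 + 400 \cdot 24 \cdot 49\right) + 21273 = \left(-3 - 7 + 9600 \cdot 49\right) + 21273 = \left(-3 - 7 + 470400\right) + 21273 = 470390 + 21273 = 491663$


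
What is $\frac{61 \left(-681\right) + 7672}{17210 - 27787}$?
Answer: $\frac{33869}{10577} \approx 3.2021$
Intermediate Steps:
$\frac{61 \left(-681\right) + 7672}{17210 - 27787} = \frac{-41541 + 7672}{-10577} = \left(-33869\right) \left(- \frac{1}{10577}\right) = \frac{33869}{10577}$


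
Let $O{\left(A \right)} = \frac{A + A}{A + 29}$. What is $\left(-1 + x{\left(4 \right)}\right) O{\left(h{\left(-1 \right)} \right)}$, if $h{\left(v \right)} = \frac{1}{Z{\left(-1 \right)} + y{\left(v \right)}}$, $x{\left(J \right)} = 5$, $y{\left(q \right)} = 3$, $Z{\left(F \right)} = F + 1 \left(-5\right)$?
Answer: $- \frac{4}{43} \approx -0.093023$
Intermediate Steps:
$Z{\left(F \right)} = -5 + F$ ($Z{\left(F \right)} = F - 5 = -5 + F$)
$h{\left(v \right)} = - \frac{1}{3}$ ($h{\left(v \right)} = \frac{1}{\left(-5 - 1\right) + 3} = \frac{1}{-6 + 3} = \frac{1}{-3} = - \frac{1}{3}$)
$O{\left(A \right)} = \frac{2 A}{29 + A}$
$\left(-1 + x{\left(4 \right)}\right) O{\left(h{\left(-1 \right)} \right)} = \left(-1 + 5\right) 2 \left(- \frac{1}{3}\right) \frac{1}{29 - \frac{1}{3}} = 4 \cdot 2 \left(- \frac{1}{3}\right) \frac{1}{\frac{86}{3}} = 4 \cdot 2 \left(- \frac{1}{3}\right) \frac{3}{86} = 4 \left(- \frac{1}{43}\right) = - \frac{4}{43}$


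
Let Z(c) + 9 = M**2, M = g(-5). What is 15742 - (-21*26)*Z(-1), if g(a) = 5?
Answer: 24478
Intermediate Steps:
M = 5
Z(c) = 16 (Z(c) = -9 + 5**2 = -9 + 25 = 16)
15742 - (-21*26)*Z(-1) = 15742 - (-21*26)*16 = 15742 - (-546)*16 = 15742 - 1*(-8736) = 15742 + 8736 = 24478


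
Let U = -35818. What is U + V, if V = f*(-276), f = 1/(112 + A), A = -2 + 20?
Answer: -2328308/65 ≈ -35820.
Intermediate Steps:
A = 18
f = 1/130 (f = 1/(112 + 18) = 1/130 ≈ 0.0076923)
V = -138/65 (V = (1/130)*(-276) = -138/65 ≈ -2.1231)
U + V = -35818 - 138/65 = -2328308/65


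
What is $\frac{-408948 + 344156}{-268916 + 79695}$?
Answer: $\frac{64792}{189221} \approx 0.34241$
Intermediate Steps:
$\frac{-408948 + 344156}{-268916 + 79695} = - \frac{64792}{-189221} = \left(-64792\right) \left(- \frac{1}{189221}\right) = \frac{64792}{189221}$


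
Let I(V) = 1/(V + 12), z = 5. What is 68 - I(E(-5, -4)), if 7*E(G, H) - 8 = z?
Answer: 6589/97 ≈ 67.928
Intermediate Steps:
E(G, H) = 13/7 (E(G, H) = 8/7 + (1/7)*5 = 8/7 + 5/7 = 13/7)
I(V) = 1/(12 + V)
68 - I(E(-5, -4)) = 68 - 1/(12 + 13/7) = 68 - 1/97/7 = 68 - 1*7/97 = 68 - 7/97 = 6589/97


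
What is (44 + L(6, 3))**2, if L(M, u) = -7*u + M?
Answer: 841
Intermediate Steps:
L(M, u) = M - 7*u
(44 + L(6, 3))**2 = (44 + (6 - 7*3))**2 = (44 + (6 - 21))**2 = (44 - 15)**2 = 29**2 = 841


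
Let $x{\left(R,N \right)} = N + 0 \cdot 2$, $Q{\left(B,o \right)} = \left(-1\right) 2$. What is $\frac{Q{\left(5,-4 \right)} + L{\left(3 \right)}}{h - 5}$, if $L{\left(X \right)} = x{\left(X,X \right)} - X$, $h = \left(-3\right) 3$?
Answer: $\frac{1}{7} \approx 0.14286$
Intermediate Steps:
$Q{\left(B,o \right)} = -2$
$h = -9$
$x{\left(R,N \right)} = N$ ($x{\left(R,N \right)} = N + 0 = N$)
$L{\left(X \right)} = 0$ ($L{\left(X \right)} = X - X = 0$)
$\frac{Q{\left(5,-4 \right)} + L{\left(3 \right)}}{h - 5} = \frac{-2 + 0}{-9 - 5} = - \frac{2}{-14} = \left(-2\right) \left(- \frac{1}{14}\right) = \frac{1}{7}$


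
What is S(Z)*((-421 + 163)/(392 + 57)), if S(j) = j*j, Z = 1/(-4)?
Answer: -129/3592 ≈ -0.035913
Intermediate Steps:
Z = -¼ ≈ -0.25000
S(j) = j²
S(Z)*((-421 + 163)/(392 + 57)) = (-¼)²*((-421 + 163)/(392 + 57)) = (-258/449)/16 = (-258*1/449)/16 = (1/16)*(-258/449) = -129/3592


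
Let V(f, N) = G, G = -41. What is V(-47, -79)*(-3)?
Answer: 123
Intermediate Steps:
V(f, N) = -41
V(-47, -79)*(-3) = -41*(-3) = 123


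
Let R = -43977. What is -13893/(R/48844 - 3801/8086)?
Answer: 914512708252/90209011 ≈ 10138.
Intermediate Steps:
-13893/(R/48844 - 3801/8086) = -13893/(-43977/48844 - 3801/8086) = -13893/(-270627033/197476292) = -13893*(-197476292/270627033) = 914512708252/90209011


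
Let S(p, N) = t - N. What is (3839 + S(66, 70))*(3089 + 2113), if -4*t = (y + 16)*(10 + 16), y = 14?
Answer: 18591948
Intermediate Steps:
t = -195 (t = -(14 + 16)*(10 + 16)/4 = -15*26/2 = -¼*780 = -195)
S(p, N) = -195 - N
(3839 + S(66, 70))*(3089 + 2113) = (3839 + (-195 - 1*70))*(3089 + 2113) = (3839 + (-195 - 70))*5202 = (3839 - 265)*5202 = 3574*5202 = 18591948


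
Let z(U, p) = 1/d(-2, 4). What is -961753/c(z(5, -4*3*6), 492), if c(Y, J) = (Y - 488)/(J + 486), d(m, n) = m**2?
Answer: 3762377736/1951 ≈ 1.9284e+6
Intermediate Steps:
z(U, p) = 1/4 (z(U, p) = 1/((-2)**2) = 1/4)
c(Y, J) = (-488 + Y)/(486 + J)
-961753/c(z(5, -4*3*6), 492) = -961753*(486 + 492)/(-488 + 1/4) = -961753/(-1951/4/978) = -961753/((1/978)*(-1951/4)) = -961753/(-1951/3912) = -961753*(-3912/1951) = 3762377736/1951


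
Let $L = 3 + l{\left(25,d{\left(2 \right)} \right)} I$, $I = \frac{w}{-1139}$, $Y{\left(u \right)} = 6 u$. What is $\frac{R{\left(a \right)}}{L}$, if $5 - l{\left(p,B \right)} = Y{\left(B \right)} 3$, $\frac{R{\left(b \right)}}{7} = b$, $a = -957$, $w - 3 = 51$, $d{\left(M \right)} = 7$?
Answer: $- \frac{2543387}{3317} \approx -766.77$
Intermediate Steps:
$w = 54$ ($w = 3 + 51 = 54$)
$I = - \frac{54}{1139}$ ($I = \frac{54}{-1139} = 54 \left(- \frac{1}{1139}\right) = - \frac{54}{1139} \approx -0.04741$)
$R{\left(b \right)} = 7 b$
$l{\left(p,B \right)} = 5 - 18 B$ ($l{\left(p,B \right)} = 5 - 6 B 3 = 5 - 18 B$)
$L = \frac{9951}{1139}$ ($L = 3 + \left(5 - 126\right) \left(- \frac{54}{1139}\right) = 3 - - \frac{6534}{1139} = 3 + \frac{6534}{1139} = \frac{9951}{1139} \approx 8.7366$)
$\frac{R{\left(a \right)}}{L} = \frac{7 \left(-957\right)}{\frac{9951}{1139}} = \left(-6699\right) \frac{1139}{9951} = - \frac{2543387}{3317}$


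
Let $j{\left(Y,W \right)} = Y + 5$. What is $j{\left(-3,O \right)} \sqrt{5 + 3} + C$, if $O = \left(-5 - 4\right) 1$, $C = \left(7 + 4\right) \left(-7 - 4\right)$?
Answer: $-121 + 4 \sqrt{2} \approx -115.34$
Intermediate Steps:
$C = -121$ ($C = 11 \left(-11\right) = -121$)
$O = -9$ ($O = \left(-9\right) 1 = -9$)
$j{\left(Y,W \right)} = 5 + Y$
$j{\left(-3,O \right)} \sqrt{5 + 3} + C = \left(5 - 3\right) \sqrt{5 + 3} - 121 = 2 \sqrt{8} - 121 = 2 \cdot 2 \sqrt{2} - 121 = 4 \sqrt{2} - 121 = -121 + 4 \sqrt{2}$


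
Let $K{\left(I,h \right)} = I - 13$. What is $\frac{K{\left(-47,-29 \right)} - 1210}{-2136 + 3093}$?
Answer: $- \frac{1270}{957} \approx -1.3271$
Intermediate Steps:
$K{\left(I,h \right)} = -13 + I$
$\frac{K{\left(-47,-29 \right)} - 1210}{-2136 + 3093} = \frac{\left(-13 - 47\right) - 1210}{-2136 + 3093} = \frac{-60 - 1210}{957} = \left(-1270\right) \frac{1}{957} = - \frac{1270}{957}$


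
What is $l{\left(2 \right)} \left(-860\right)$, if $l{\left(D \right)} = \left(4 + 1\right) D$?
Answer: $-8600$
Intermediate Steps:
$l{\left(D \right)} = 5 D$
$l{\left(2 \right)} \left(-860\right) = 5 \cdot 2 \left(-860\right) = 10 \left(-860\right) = -8600$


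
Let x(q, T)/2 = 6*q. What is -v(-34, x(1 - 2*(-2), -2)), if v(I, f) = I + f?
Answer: -26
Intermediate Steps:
x(q, T) = 12*q (x(q, T) = 2*(6*q) = 12*q)
-v(-34, x(1 - 2*(-2), -2)) = -(-34 + 12*(1 - 2*(-2))) = -(-34 + 12*(1 + 4)) = -(-34 + 12*5) = -(-34 + 60) = -1*26 = -26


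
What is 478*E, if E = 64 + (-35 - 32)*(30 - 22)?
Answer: -225616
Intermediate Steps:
E = -472 (E = 64 - 67*8 = 64 - 536 = -472)
478*E = 478*(-472) = -225616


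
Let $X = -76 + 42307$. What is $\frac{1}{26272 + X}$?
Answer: $\frac{1}{68503} \approx 1.4598 \cdot 10^{-5}$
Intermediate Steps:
$X = 42231$
$\frac{1}{26272 + X} = \frac{1}{26272 + 42231} = \frac{1}{68503}$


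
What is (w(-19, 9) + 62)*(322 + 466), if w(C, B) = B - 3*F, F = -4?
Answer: 65404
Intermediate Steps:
w(C, B) = 12 + B (w(C, B) = B - 3*(-4) = B + 12 = 12 + B)
(w(-19, 9) + 62)*(322 + 466) = ((12 + 9) + 62)*(322 + 466) = (21 + 62)*788 = 83*788 = 65404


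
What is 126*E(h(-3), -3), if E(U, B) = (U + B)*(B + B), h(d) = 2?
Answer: 756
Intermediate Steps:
E(U, B) = 2*B*(B + U) (E(U, B) = (B + U)*(2*B) = 2*B*(B + U))
126*E(h(-3), -3) = 126*(2*(-3)*(-3 + 2)) = 126*(2*(-3)*(-1)) = 126*6 = 756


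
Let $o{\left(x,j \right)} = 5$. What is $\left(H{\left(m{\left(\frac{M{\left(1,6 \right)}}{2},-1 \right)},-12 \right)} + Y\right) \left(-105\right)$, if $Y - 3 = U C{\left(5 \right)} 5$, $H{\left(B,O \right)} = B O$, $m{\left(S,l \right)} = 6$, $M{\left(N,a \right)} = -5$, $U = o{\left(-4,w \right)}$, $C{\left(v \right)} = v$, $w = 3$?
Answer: $-5880$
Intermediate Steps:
$U = 5$
$Y = 128$ ($Y = 3 + 5 \cdot 5 \cdot 5 = 3 + 25 \cdot 5 = 3 + 125 = 128$)
$\left(H{\left(m{\left(\frac{M{\left(1,6 \right)}}{2},-1 \right)},-12 \right)} + Y\right) \left(-105\right) = \left(6 \left(-12\right) + 128\right) \left(-105\right) = \left(-72 + 128\right) \left(-105\right) = 56 \left(-105\right) = -5880$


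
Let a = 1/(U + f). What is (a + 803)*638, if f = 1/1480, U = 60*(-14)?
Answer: 636907308246/1243199 ≈ 5.1231e+5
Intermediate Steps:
U = -840
f = 1/1480 ≈ 0.00067568
a = -1480/1243199 (a = 1/(-840 + 1/1480) = 1/(-1243199/1480) = -1480/1243199 ≈ -0.0011905)
(a + 803)*638 = (-1480/1243199 + 803)*638 = (998287317/1243199)*638 = 636907308246/1243199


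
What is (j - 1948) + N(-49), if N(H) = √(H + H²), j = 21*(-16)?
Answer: -2284 + 28*√3 ≈ -2235.5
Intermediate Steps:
j = -336
(j - 1948) + N(-49) = (-336 - 1948) + √(-49*(1 - 49)) = -2284 + √(-49*(-48)) = -2284 + √2352 = -2284 + 28*√3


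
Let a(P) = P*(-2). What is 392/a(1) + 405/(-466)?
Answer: -91741/466 ≈ -196.87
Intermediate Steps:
a(P) = -2*P
392/a(1) + 405/(-466) = 392/((-2*1)) + 405/(-466) = 392/(-2) + 405*(-1/466) = 392*(-½) - 405/466 = -196 - 405/466 = -91741/466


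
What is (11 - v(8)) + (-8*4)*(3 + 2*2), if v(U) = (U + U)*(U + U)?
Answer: -469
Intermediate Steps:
v(U) = 4*U² (v(U) = (2*U)*(2*U) = 4*U²)
(11 - v(8)) + (-8*4)*(3 + 2*2) = (11 - 4*8²) + (-8*4)*(3 + 2*2) = (11 - 4*64) - 32*(3 + 4) = (11 - 1*256) - 32*7 = (11 - 256) - 224 = -245 - 224 = -469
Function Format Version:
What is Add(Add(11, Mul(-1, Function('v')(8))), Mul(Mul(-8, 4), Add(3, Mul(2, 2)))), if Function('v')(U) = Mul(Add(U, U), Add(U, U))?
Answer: -469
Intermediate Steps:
Function('v')(U) = Mul(4, Pow(U, 2)) (Function('v')(U) = Mul(Mul(2, U), Mul(2, U)) = Mul(4, Pow(U, 2)))
Add(Add(11, Mul(-1, Function('v')(8))), Mul(Mul(-8, 4), Add(3, Mul(2, 2)))) = Add(Add(11, Mul(-1, Mul(4, Pow(8, 2)))), Mul(Mul(-8, 4), Add(3, Mul(2, 2)))) = Add(Add(11, Mul(-1, Mul(4, 64))), Mul(-32, Add(3, 4))) = Add(Add(11, Mul(-1, 256)), Mul(-32, 7)) = Add(Add(11, -256), -224) = Add(-245, -224) = -469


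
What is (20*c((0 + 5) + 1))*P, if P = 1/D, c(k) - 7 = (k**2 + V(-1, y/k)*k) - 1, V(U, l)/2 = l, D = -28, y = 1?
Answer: -220/7 ≈ -31.429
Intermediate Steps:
V(U, l) = 2*l
c(k) = 8 + k**2 (c(k) = 7 + ((k**2 + (2*(1/k))*k) - 1) = 7 + ((k**2 + (2/k)*k) - 1) = 7 + ((k**2 + 2) - 1) = 7 + ((2 + k**2) - 1) = 7 + (1 + k**2) = 8 + k**2)
P = -1/28 (P = 1/(-28) = -1/28 ≈ -0.035714)
(20*c((0 + 5) + 1))*P = (20*(8 + ((0 + 5) + 1)**2))*(-1/28) = (20*(8 + (5 + 1)**2))*(-1/28) = (20*(8 + 6**2))*(-1/28) = (20*(8 + 36))*(-1/28) = (20*44)*(-1/28) = 880*(-1/28) = -220/7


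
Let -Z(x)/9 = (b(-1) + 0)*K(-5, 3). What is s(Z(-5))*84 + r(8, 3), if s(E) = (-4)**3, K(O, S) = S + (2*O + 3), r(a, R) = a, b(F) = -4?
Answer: -5368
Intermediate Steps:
K(O, S) = 3 + S + 2*O (K(O, S) = S + (3 + 2*O) = 3 + S + 2*O)
Z(x) = -144 (Z(x) = -9*(-4 + 0)*(3 + 3 + 2*(-5)) = -(-36)*(3 + 3 - 10) = -(-36)*(-4) = -9*16 = -144)
s(E) = -64
s(Z(-5))*84 + r(8, 3) = -64*84 + 8 = -5376 + 8 = -5368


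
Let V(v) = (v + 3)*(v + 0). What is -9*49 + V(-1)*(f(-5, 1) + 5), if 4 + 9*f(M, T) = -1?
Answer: -4049/9 ≈ -449.89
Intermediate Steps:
f(M, T) = -5/9 (f(M, T) = -4/9 + (1/9)*(-1) = -4/9 - 1/9 = -5/9)
V(v) = v*(3 + v) (V(v) = (3 + v)*v = v*(3 + v))
-9*49 + V(-1)*(f(-5, 1) + 5) = -9*49 + (-(3 - 1))*(-5/9 + 5) = -441 - 1*2*(40/9) = -441 - 2*40/9 = -441 - 80/9 = -4049/9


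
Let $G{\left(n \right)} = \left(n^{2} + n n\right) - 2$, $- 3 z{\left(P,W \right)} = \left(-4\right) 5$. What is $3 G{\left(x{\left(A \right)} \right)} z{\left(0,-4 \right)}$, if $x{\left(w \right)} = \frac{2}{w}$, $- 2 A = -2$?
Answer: $120$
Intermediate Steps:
$A = 1$ ($A = \left(- \frac{1}{2}\right) \left(-2\right) = 1$)
$z{\left(P,W \right)} = \frac{20}{3}$ ($z{\left(P,W \right)} = - \frac{\left(-4\right) 5}{3} = \left(- \frac{1}{3}\right) \left(-20\right) = \frac{20}{3}$)
$G{\left(n \right)} = -2 + 2 n^{2}$ ($G{\left(n \right)} = \left(n^{2} + n^{2}\right) - 2 = 2 n^{2} - 2 = -2 + 2 n^{2}$)
$3 G{\left(x{\left(A \right)} \right)} z{\left(0,-4 \right)} = 3 \left(-2 + 2 \left(\frac{2}{1}\right)^{2}\right) \frac{20}{3} = 3 \left(-2 + 2 \left(2 \cdot 1\right)^{2}\right) \frac{20}{3} = 3 \left(-2 + 2 \cdot 2^{2}\right) \frac{20}{3} = 3 \left(-2 + 2 \cdot 4\right) \frac{20}{3} = 3 \left(-2 + 8\right) \frac{20}{3} = 3 \cdot 6 \cdot \frac{20}{3} = 18 \cdot \frac{20}{3} = 120$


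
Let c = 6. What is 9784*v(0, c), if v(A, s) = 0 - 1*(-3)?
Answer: 29352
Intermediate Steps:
v(A, s) = 3 (v(A, s) = 0 + 3 = 3)
9784*v(0, c) = 9784*3 = 29352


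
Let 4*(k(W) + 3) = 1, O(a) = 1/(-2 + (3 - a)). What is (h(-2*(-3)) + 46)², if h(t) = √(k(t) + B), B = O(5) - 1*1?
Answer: 2112 + 184*I ≈ 2112.0 + 184.0*I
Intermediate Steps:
O(a) = 1/(1 - a)
k(W) = -11/4 (k(W) = -3 + (¼)*1 = -3 + ¼ = -11/4)
B = -5/4 (B = -1/(-1 + 5) - 1*1 = -1/4 - 1 = -1*¼ - 1 = -¼ - 1 = -5/4 ≈ -1.2500)
h(t) = 2*I (h(t) = √(-11/4 - 5/4) = √(-4) = 2*I)
(h(-2*(-3)) + 46)² = (2*I + 46)² = (46 + 2*I)²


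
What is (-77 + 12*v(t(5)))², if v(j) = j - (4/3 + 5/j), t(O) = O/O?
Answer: 19881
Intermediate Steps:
t(O) = 1
v(j) = -4/3 + j - 5/j (v(j) = j - (4*(⅓) + 5/j) = j - (4/3 + 5/j) = j + (-4/3 - 5/j) = -4/3 + j - 5/j)
(-77 + 12*v(t(5)))² = (-77 + 12*(-4/3 + 1 - 5/1))² = (-77 + 12*(-4/3 + 1 - 5*1))² = (-77 + 12*(-4/3 + 1 - 5))² = (-77 + 12*(-16/3))² = (-77 - 64)² = (-141)² = 19881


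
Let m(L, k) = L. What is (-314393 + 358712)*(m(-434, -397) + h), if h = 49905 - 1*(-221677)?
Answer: 12017008212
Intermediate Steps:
h = 271582 (h = 49905 + 221677 = 271582)
(-314393 + 358712)*(m(-434, -397) + h) = (-314393 + 358712)*(-434 + 271582) = 44319*271148 = 12017008212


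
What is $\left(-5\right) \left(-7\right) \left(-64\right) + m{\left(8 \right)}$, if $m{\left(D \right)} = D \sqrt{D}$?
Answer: $-2240 + 16 \sqrt{2} \approx -2217.4$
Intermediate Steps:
$m{\left(D \right)} = D^{\frac{3}{2}}$
$\left(-5\right) \left(-7\right) \left(-64\right) + m{\left(8 \right)} = \left(-5\right) \left(-7\right) \left(-64\right) + 8^{\frac{3}{2}} = 35 \left(-64\right) + 16 \sqrt{2} = -2240 + 16 \sqrt{2}$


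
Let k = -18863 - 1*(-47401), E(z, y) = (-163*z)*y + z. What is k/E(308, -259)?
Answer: 751/342188 ≈ 0.0021947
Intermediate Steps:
E(z, y) = z - 163*y*z (E(z, y) = -163*y*z + z = z - 163*y*z)
k = 28538 (k = -18863 + 47401 = 28538)
k/E(308, -259) = 28538/((308*(1 - 163*(-259)))) = 28538/((308*(1 + 42217))) = 28538/((308*42218)) = 28538/13003144 = 28538*(1/13003144) = 751/342188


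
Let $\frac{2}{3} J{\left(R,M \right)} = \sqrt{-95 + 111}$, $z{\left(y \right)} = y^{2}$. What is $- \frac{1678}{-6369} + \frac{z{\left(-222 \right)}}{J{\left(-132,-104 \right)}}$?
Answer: $\frac{52316644}{6369} \approx 8214.3$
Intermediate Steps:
$J{\left(R,M \right)} = 6$ ($J{\left(R,M \right)} = \frac{3 \sqrt{-95 + 111}}{2} = \frac{3 \sqrt{16}}{2} = \frac{3}{2} \cdot 4 = 6$)
$- \frac{1678}{-6369} + \frac{z{\left(-222 \right)}}{J{\left(-132,-104 \right)}} = - \frac{1678}{-6369} + \frac{\left(-222\right)^{2}}{6} = \left(-1678\right) \left(- \frac{1}{6369}\right) + 49284 \cdot \frac{1}{6} = \frac{1678}{6369} + 8214 = \frac{52316644}{6369}$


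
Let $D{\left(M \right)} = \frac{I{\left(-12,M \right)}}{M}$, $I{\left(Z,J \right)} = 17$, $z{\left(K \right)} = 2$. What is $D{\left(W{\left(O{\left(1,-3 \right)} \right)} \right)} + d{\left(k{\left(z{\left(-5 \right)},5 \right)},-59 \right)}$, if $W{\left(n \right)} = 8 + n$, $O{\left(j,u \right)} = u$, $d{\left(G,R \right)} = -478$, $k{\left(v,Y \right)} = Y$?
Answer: $- \frac{2373}{5} \approx -474.6$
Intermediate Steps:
$D{\left(M \right)} = \frac{17}{M}$
$D{\left(W{\left(O{\left(1,-3 \right)} \right)} \right)} + d{\left(k{\left(z{\left(-5 \right)},5 \right)},-59 \right)} = \frac{17}{8 - 3} - 478 = \frac{17}{5} - 478 = - \frac{2373}{5}$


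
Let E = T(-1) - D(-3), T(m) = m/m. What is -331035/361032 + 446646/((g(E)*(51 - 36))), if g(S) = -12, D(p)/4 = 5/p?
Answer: -4480919027/1805160 ≈ -2482.3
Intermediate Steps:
T(m) = 1
D(p) = 20/p (D(p) = 4*(5/p) = 20/p)
E = 23/3 (E = 1 - 20/(-3) = 1 - 20*(-1)/3 = 1 - 1*(-20/3) = 1 + 20/3 = 23/3 ≈ 7.6667)
-331035/361032 + 446646/((g(E)*(51 - 36))) = -331035/361032 + 446646/((-12*(51 - 36))) = -331035*1/361032 + 446646/((-12*15)) = -110345/120344 + 446646/(-180) = -110345/120344 + 446646*(-1/180) = -110345/120344 - 74441/30 = -4480919027/1805160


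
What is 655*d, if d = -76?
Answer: -49780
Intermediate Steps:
655*d = 655*(-76) = -49780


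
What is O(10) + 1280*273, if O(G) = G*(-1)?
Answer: 349430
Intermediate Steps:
O(G) = -G
O(10) + 1280*273 = -1*10 + 1280*273 = -10 + 349440 = 349430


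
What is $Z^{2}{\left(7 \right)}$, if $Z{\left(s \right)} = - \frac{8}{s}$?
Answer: $\frac{64}{49} \approx 1.3061$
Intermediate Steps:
$Z^{2}{\left(7 \right)} = \left(- \frac{8}{7}\right)^{2} = \frac{64}{49}$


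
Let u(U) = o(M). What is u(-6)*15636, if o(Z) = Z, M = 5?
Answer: 78180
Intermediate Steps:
u(U) = 5
u(-6)*15636 = 5*15636 = 78180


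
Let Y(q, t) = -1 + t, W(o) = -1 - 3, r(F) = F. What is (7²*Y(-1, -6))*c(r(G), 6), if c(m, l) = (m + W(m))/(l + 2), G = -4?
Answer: 343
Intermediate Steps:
W(o) = -4
c(m, l) = (-4 + m)/(2 + l) (c(m, l) = (m - 4)/(l + 2) = (-4 + m)/(2 + l))
(7²*Y(-1, -6))*c(r(G), 6) = (7²*(-1 - 6))*((-4 - 4)/(2 + 6)) = (49*(-7))*(-8/8) = -343*(-8)/8 = -343*(-1) = 343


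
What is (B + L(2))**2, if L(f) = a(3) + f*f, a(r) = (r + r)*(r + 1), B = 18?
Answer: 2116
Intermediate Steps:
a(r) = 2*r*(1 + r) (a(r) = (2*r)*(1 + r) = 2*r*(1 + r))
L(f) = 24 + f**2 (L(f) = 2*3*(1 + 3) + f*f = 2*3*4 + f**2 = 24 + f**2)
(B + L(2))**2 = (18 + (24 + 2**2))**2 = (18 + (24 + 4))**2 = (18 + 28)**2 = 46**2 = 2116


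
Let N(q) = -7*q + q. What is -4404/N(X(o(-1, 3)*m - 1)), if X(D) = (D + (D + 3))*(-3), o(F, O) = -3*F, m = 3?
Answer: -734/57 ≈ -12.877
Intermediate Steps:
X(D) = -9 - 6*D (X(D) = (D + (3 + D))*(-3) = (3 + 2*D)*(-3) = -9 - 6*D)
N(q) = -6*q
-4404/N(X(o(-1, 3)*m - 1)) = -4404*(-1/(6*(-9 - 6*(-3*(-1)*3 - 1)))) = -4404*(-1/(6*(-9 - 6*(3*3 - 1)))) = -4404*(-1/(6*(-9 - 6*(9 - 1)))) = -4404*(-1/(6*(-9 - 6*8))) = -4404*(-1/(6*(-9 - 48))) = -4404/((-6*(-57))) = -4404/342 = -4404*1/342 = -734/57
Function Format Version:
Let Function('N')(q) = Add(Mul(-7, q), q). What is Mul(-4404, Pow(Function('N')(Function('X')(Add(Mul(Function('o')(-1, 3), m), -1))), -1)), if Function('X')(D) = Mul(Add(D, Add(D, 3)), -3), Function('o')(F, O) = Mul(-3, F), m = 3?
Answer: Rational(-734, 57) ≈ -12.877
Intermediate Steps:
Function('X')(D) = Add(-9, Mul(-6, D)) (Function('X')(D) = Mul(Add(D, Add(3, D)), -3) = Mul(Add(3, Mul(2, D)), -3) = Add(-9, Mul(-6, D)))
Function('N')(q) = Mul(-6, q)
Mul(-4404, Pow(Function('N')(Function('X')(Add(Mul(Function('o')(-1, 3), m), -1))), -1)) = Mul(-4404, Pow(Mul(-6, Add(-9, Mul(-6, Add(Mul(Mul(-3, -1), 3), -1)))), -1)) = Mul(-4404, Pow(Mul(-6, Add(-9, Mul(-6, Add(Mul(3, 3), -1)))), -1)) = Mul(-4404, Pow(Mul(-6, Add(-9, Mul(-6, Add(9, -1)))), -1)) = Mul(-4404, Pow(Mul(-6, Add(-9, Mul(-6, 8))), -1)) = Mul(-4404, Pow(Mul(-6, Add(-9, -48)), -1)) = Mul(-4404, Pow(Mul(-6, -57), -1)) = Mul(-4404, Pow(342, -1)) = Mul(-4404, Rational(1, 342)) = Rational(-734, 57)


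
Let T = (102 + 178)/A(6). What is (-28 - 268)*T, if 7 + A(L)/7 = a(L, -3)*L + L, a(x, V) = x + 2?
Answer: -11840/47 ≈ -251.91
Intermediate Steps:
a(x, V) = 2 + x
A(L) = -49 + 7*L + 7*L*(2 + L) (A(L) = -49 + 7*((2 + L)*L + L) = -49 + 7*(L*(2 + L) + L) = -49 + 7*(L + L*(2 + L)) = -49 + (7*L + 7*L*(2 + L)) = -49 + 7*L + 7*L*(2 + L))
T = 40/47 (T = (102 + 178)/(-49 + 7*6 + 7*6*(2 + 6)) = 280/(-49 + 42 + 7*6*8) = 280/(-49 + 42 + 336) = 280/329 = 280*(1/329) = 40/47 ≈ 0.85106)
(-28 - 268)*T = (-28 - 268)*(40/47) = -296*40/47 = -11840/47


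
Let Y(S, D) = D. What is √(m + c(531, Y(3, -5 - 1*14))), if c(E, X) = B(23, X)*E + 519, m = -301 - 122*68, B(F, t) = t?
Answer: I*√18167 ≈ 134.78*I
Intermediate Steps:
m = -8597 (m = -301 - 8296 = -8597)
c(E, X) = 519 + E*X (c(E, X) = X*E + 519 = E*X + 519 = 519 + E*X)
√(m + c(531, Y(3, -5 - 1*14))) = √(-8597 + (519 + 531*(-5 - 1*14))) = √(-8597 + (519 + 531*(-5 - 14))) = √(-8597 + (519 + 531*(-19))) = √(-8597 + (519 - 10089)) = √(-8597 - 9570) = √(-18167) = I*√18167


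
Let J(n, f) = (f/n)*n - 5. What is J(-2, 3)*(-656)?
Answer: 1312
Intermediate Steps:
J(n, f) = -5 + f (J(n, f) = f - 5 = -5 + f)
J(-2, 3)*(-656) = (-5 + 3)*(-656) = -2*(-656) = 1312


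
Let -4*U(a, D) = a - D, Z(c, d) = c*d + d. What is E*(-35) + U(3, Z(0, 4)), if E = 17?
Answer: -2379/4 ≈ -594.75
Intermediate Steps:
Z(c, d) = d + c*d
U(a, D) = -a/4 + D/4 (U(a, D) = -(a - D)/4 = -a/4 + D/4)
E*(-35) + U(3, Z(0, 4)) = 17*(-35) + (-1/4*3 + (4*(1 + 0))/4) = -595 + (-3/4 + (4*1)/4) = -595 + (-3/4 + (1/4)*4) = -595 + (-3/4 + 1) = -595 + 1/4 = -2379/4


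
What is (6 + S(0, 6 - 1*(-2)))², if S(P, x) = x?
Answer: 196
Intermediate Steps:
(6 + S(0, 6 - 1*(-2)))² = (6 + (6 - 1*(-2)))² = (6 + (6 + 2))² = (6 + 8)² = 14² = 196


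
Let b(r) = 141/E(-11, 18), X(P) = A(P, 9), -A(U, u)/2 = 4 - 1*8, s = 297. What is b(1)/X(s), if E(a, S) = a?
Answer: -141/88 ≈ -1.6023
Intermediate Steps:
A(U, u) = 8 (A(U, u) = -2*(4 - 1*8) = -2*(4 - 8) = -2*(-4) = 8)
X(P) = 8
b(r) = -141/11 (b(r) = 141/(-11) = 141*(-1/11) = -141/11)
b(1)/X(s) = -141/11/8 = -141/11*⅛ = -141/88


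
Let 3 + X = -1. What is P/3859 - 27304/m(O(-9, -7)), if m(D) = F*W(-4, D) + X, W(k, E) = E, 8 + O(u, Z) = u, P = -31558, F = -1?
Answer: -105776390/50167 ≈ -2108.5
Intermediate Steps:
O(u, Z) = -8 + u
X = -4 (X = -3 - 1 = -4)
m(D) = -4 - D (m(D) = -D - 4 = -4 - D)
P/3859 - 27304/m(O(-9, -7)) = -31558/3859 - 27304/(-4 - (-8 - 9)) = -31558*1/3859 - 27304/(-4 - 1*(-17)) = -31558/3859 - 27304/(-4 + 17) = -31558/3859 - 27304/13 = -105776390/50167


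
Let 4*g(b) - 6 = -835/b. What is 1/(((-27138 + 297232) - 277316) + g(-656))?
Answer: -2624/18945757 ≈ -0.00013850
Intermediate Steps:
g(b) = 3/2 - 835/(4*b) (g(b) = 3/2 + (-835/b)/4 = 3/2 - 835/(4*b))
1/(((-27138 + 297232) - 277316) + g(-656)) = 1/(((-27138 + 297232) - 277316) + (¼)*(-835 + 6*(-656))/(-656)) = 1/((270094 - 277316) + (¼)*(-1/656)*(-835 - 3936)) = 1/(-7222 + (¼)*(-1/656)*(-4771)) = 1/(-7222 + 4771/2624) = 1/(-18945757/2624) = -2624/18945757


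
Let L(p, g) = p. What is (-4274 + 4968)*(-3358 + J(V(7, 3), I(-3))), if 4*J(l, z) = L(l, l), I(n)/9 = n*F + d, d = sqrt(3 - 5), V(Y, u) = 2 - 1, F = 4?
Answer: -4660557/2 ≈ -2.3303e+6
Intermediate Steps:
V(Y, u) = 1
d = I*sqrt(2) (d = sqrt(-2) = I*sqrt(2) ≈ 1.4142*I)
I(n) = 36*n + 9*I*sqrt(2) (I(n) = 9*(n*4 + I*sqrt(2)) = 9*(4*n + I*sqrt(2)) = 36*n + 9*I*sqrt(2))
J(l, z) = l/4
(-4274 + 4968)*(-3358 + J(V(7, 3), I(-3))) = (-4274 + 4968)*(-3358 + (1/4)*1) = 694*(-3358 + 1/4) = 694*(-13431/4) = -4660557/2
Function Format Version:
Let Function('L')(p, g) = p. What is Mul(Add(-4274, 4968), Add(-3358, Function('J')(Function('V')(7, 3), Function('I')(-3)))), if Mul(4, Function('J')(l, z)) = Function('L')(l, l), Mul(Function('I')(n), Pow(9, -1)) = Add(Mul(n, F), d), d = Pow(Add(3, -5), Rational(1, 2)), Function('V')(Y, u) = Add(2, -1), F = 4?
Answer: Rational(-4660557, 2) ≈ -2.3303e+6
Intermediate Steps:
Function('V')(Y, u) = 1
d = Mul(I, Pow(2, Rational(1, 2))) (d = Pow(-2, Rational(1, 2)) = Mul(I, Pow(2, Rational(1, 2))) ≈ Mul(1.4142, I))
Function('I')(n) = Add(Mul(36, n), Mul(9, I, Pow(2, Rational(1, 2)))) (Function('I')(n) = Mul(9, Add(Mul(n, 4), Mul(I, Pow(2, Rational(1, 2))))) = Mul(9, Add(Mul(4, n), Mul(I, Pow(2, Rational(1, 2))))) = Add(Mul(36, n), Mul(9, I, Pow(2, Rational(1, 2)))))
Function('J')(l, z) = Mul(Rational(1, 4), l)
Mul(Add(-4274, 4968), Add(-3358, Function('J')(Function('V')(7, 3), Function('I')(-3)))) = Mul(Add(-4274, 4968), Add(-3358, Mul(Rational(1, 4), 1))) = Mul(694, Add(-3358, Rational(1, 4))) = Mul(694, Rational(-13431, 4)) = Rational(-4660557, 2)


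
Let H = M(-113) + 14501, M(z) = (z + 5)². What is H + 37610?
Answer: 63775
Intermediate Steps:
M(z) = (5 + z)²
H = 26165 (H = (5 - 113)² + 14501 = (-108)² + 14501 = 11664 + 14501 = 26165)
H + 37610 = 26165 + 37610 = 63775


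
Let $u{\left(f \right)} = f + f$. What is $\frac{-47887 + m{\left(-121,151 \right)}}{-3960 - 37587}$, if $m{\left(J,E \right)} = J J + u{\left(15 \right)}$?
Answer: $\frac{11072}{13849} \approx 0.79948$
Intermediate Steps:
$u{\left(f \right)} = 2 f$
$m{\left(J,E \right)} = 30 + J^{2}$ ($m{\left(J,E \right)} = J J + 2 \cdot 15 = J^{2} + 30 = 30 + J^{2}$)
$\frac{-47887 + m{\left(-121,151 \right)}}{-3960 - 37587} = \frac{-47887 + \left(30 + \left(-121\right)^{2}\right)}{-3960 - 37587} = \frac{-47887 + \left(30 + 14641\right)}{-41547} = \left(-47887 + 14671\right) \left(- \frac{1}{41547}\right) = \left(-33216\right) \left(- \frac{1}{41547}\right) = \frac{11072}{13849}$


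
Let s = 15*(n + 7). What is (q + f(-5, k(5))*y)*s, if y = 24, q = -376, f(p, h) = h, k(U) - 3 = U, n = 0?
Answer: -19320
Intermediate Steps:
k(U) = 3 + U
s = 105 (s = 15*(0 + 7) = 15*7 = 105)
(q + f(-5, k(5))*y)*s = (-376 + (3 + 5)*24)*105 = (-376 + 8*24)*105 = (-376 + 192)*105 = -184*105 = -19320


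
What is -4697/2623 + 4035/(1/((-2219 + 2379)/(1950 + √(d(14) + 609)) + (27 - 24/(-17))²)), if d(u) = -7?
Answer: 76952127583841708/23623093223 - 322800*√602/1900949 ≈ 3.2575e+6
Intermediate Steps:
-4697/2623 + 4035/(1/((-2219 + 2379)/(1950 + √(d(14) + 609)) + (27 - 24/(-17))²)) = -4697/2623 + 4035/(1/((-2219 + 2379)/(1950 + √(-7 + 609)) + (27 - 24/(-17))²)) = -4697*1/2623 + 4035/(1/(160/(1950 + √602) + (27 - 24*(-1/17))²)) = -77/43 + 4035/(1/(160/(1950 + √602) + (27 + 24/17)²)) = -77/43 + 4035/(1/(160/(1950 + √602) + (483/17)²)) = -77/43 + 4035/(1/(160/(1950 + √602) + 233289/289)) = -77/43 + 4035/(1/(233289/289 + 160/(1950 + √602))) = -77/43 + 4035*(233289/289 + 160/(1950 + √602)) = -77/43 + (941321115/289 + 645600/(1950 + √602)) = 40476785692/12427 + 645600/(1950 + √602)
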